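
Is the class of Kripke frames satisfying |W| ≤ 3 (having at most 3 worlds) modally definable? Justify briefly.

Modal frame validity is preserved under disjoint unions.
Any modal formula valid on each of 4 disjoint one-world frames is valid on their disjoint union (validity is preserved under disjoint unions). Each one-world frame has |W|=1≤3, but the union has |W|=4.
So the class is not modally definable.

No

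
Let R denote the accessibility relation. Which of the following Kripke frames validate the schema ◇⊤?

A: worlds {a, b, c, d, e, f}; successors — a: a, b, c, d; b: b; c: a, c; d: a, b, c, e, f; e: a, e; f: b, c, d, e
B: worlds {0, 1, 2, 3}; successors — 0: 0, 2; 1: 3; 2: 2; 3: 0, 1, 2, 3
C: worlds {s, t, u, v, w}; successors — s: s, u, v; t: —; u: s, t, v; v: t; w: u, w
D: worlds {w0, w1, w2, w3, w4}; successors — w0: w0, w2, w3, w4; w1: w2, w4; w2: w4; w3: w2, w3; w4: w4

A, B, D

Frame correspondent (Sahlqvist): ∀x ∃y Rxy — i.e. seriality.
A: condition met.
B: condition met.
C: fails — world t has no successor.
D: condition met.
Valid on: A, B, D.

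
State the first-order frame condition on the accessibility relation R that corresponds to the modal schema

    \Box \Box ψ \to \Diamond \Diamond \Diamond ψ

This is a Sahlqvist (Geach-type) schema ◇^0□^2ψ → □^0◇^3ψ.
First-order correspondent: \forall x \exists w (x R^2 w \wedge x R^3 w).

\forall x \exists w (x R^2 w \wedge x R^3 w)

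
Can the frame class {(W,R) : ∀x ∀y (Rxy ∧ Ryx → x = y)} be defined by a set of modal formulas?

Any modally definable frame class is closed under surjective bounded morphisms.
The 8-cycle (worlds w0,w1,w2,w3,w4,w5,w6,w7 with w0→w1→w2→w3→w4→w5→w6→w7→w0) is antisymmetric. Sending even-indexed worlds to • and odd-indexed worlds to ∘ is a surjective bounded morphism onto the two-world frame with •↔∘, which is not antisymmetric.
So no modal formula (or set of formulas) defines exactly the antisymmetric frames.

Not definable by any modal formula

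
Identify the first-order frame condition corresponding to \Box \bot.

□⊥ is valid iff no world has any successor (otherwise □⊥ fails at any world with one).
Conversely, any frame satisfying \forall x \forall y \neg Rxy validates the schema.
So the correspondent is emptiness of R.

emptiness of R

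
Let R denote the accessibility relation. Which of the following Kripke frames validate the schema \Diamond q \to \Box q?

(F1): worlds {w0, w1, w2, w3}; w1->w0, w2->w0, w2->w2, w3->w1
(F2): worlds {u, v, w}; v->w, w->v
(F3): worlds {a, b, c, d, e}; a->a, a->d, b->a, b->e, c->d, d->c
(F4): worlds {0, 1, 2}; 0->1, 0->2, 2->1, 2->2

The schema corresponds to partial functionality: \forall x \forall y \forall z (Rxy \wedge Rxz \to y = z).
(F1): fails — w2 sees both w0 and w2.
(F2): condition met.
(F3): fails — a sees both a and d.
(F4): fails — 0 sees both 1 and 2.

(F2)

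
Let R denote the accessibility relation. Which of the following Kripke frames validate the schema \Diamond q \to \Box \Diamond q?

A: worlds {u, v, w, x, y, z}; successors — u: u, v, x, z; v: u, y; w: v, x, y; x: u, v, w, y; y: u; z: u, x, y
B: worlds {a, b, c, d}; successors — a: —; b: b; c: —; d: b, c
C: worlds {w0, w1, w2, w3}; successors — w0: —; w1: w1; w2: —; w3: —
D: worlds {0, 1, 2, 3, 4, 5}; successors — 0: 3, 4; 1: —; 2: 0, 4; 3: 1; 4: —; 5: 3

Frame correspondent (Sahlqvist): \forall x \forall y \forall z (Rxy \wedge Rxz \to Ryz) — i.e. the Euclidean property.
A: fails — Ruv and Ruv but not Rvv.
B: fails — Rdb and Rdc but not Rbc.
C: holds.
D: fails — R04 and R04 but not R44.

C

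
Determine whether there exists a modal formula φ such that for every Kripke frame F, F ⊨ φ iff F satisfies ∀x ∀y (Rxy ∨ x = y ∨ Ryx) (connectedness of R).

Modal frame validity is preserved under disjoint unions.
Take 2 disjoint single-world reflexive frames: each is trivially connected, but their disjoint union has 2 worlds with no edge between distinct components, so it is not connected.
So no modal formula (or set of formulas) defines exactly the connected frames.

Not modally definable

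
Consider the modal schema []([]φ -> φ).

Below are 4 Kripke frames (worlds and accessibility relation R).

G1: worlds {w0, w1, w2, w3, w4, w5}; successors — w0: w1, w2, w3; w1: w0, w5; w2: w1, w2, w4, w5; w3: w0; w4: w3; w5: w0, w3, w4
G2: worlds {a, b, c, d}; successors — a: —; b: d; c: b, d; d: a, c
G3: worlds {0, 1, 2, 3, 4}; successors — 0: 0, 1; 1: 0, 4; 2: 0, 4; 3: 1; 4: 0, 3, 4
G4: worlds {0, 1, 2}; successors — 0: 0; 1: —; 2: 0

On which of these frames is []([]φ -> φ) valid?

G4

The schema corresponds to shift-reflexivity: forall x forall y (Rxy -> Ryy).
G1: fails — Rw1w5 but not Rw5w5.
G2: fails — Rcd but not Rdd.
G3: fails — R31 but not R11.
G4: condition met.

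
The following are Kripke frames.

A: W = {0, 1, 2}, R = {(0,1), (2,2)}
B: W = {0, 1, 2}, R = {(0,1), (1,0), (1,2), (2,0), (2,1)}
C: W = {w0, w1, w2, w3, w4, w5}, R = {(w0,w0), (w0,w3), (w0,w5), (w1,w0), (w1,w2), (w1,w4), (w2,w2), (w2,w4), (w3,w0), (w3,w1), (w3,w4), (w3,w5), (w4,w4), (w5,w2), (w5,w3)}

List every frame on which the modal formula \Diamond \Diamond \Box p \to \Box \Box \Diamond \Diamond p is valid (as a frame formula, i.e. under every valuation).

Frame correspondent (Sahlqvist): \forall x \forall y \forall z ((x R^2 y \wedge x R^2 z) \to \exists w (yRw \wedge z R^2 w)) — i.e. a generalized confluence (Geach) condition.
A: condition met.
B: fails — 0R²0, 0R²0 but no w with 0Rw and 0R²w.
C: fails — w0R²w0, w0R²w2 but no w with w0Rw and w2R²w.

A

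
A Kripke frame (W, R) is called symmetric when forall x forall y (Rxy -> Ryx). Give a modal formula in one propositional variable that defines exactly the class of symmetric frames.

The condition is symmetry. The B schema q → □◇q defines it.
Suppose q→□◇q is valid. Take Rxy and set V(q)={x}. Then q at x, so □◇q at x, so ◇q at y, so some z with Ryz has q; z=x, i.e. Ryx.

q → □◇q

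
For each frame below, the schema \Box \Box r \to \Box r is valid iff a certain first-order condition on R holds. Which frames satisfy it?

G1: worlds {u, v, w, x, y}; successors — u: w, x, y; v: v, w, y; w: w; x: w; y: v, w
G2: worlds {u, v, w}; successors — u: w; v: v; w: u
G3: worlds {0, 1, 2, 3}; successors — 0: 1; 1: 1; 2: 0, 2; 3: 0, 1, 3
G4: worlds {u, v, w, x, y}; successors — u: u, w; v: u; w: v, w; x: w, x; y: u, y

G3, G4

The schema corresponds to density: \forall x \forall y (Rxy \to \exists z (Rxz \wedge Rzy)).
G1: fails — Rux but no z with Ruz and Rzx.
G2: fails — Rwu but no z with Rwz and Rzu.
G3: condition met.
G4: condition met.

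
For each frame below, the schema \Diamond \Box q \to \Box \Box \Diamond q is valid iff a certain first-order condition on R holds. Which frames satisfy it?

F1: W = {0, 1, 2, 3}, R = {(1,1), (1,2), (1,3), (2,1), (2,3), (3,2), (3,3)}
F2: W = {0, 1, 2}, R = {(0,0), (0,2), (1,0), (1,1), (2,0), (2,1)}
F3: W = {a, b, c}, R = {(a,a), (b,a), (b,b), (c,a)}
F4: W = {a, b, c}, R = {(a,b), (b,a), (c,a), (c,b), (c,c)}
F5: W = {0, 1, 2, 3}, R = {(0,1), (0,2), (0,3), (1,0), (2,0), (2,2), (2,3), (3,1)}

This is the axiom for a generalized confluence (Geach) condition; its first-order frame correspondent is \forall x \forall y \forall z ((xRy \wedge x R^2 z) \to \exists w (yRw \wedge zRw)).
F1: holds.
F2: holds.
F3: holds.
F4: fails — aRb, aR²a but no w with bRw and aRw.
F5: fails — 0R1, 0R²0 but no w with 1Rw and 0Rw.
Valid on: F1, F2, F3.

F1, F2, F3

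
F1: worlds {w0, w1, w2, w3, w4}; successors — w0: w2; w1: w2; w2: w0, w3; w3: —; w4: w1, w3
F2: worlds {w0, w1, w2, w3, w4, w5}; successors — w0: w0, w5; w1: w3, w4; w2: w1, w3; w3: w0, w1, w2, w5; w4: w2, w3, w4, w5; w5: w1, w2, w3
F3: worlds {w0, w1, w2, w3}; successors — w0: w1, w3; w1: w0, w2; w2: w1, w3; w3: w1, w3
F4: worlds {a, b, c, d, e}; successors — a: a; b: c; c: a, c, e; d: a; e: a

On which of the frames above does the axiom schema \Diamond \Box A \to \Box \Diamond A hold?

Frame correspondent (Sahlqvist): \forall x \forall y \forall z (Rxy \wedge Rxz \to \exists w (Ryw \wedge Rzw)) — i.e. convergence.
F1: fails — Rw2w0 and Rw2w3 but w0 and w3 have no common successor.
F2: fails — Rw0w5 and Rw0w0 but w5 and w0 have no common successor.
F3: fails — Rw0w1 and Rw0w3 but w1 and w3 have no common successor.
F4: ✓.

F4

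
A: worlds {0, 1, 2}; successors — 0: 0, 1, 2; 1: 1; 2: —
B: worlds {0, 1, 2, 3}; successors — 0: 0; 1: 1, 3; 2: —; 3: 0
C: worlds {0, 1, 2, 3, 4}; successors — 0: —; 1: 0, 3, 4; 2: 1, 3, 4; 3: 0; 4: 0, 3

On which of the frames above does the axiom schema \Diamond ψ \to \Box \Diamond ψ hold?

none

Frame correspondent (Sahlqvist): \forall x \forall y \forall z (Rxy \wedge Rxz \to Ryz) — i.e. the Euclidean property.
A: fails — R01 and R00 but not R10.
B: fails — R13 and R11 but not R31.
C: fails — R10 and R10 but not R00.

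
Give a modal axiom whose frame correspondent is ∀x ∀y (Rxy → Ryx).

q → □◇q

A defining formula is q → □◇q (the B axiom).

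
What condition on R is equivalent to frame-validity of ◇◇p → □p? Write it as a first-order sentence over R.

This is a Sahlqvist (Geach-type) schema ◇^2□^0p → □^1◇^0p.
First-order correspondent: ∀x ∀y ∀z ((xR²y ∧ xRz) → ∃w (y = w ∧ z = w)).

∀x ∀y ∀z ((xR²y ∧ xRz) → ∃w (y = w ∧ z = w))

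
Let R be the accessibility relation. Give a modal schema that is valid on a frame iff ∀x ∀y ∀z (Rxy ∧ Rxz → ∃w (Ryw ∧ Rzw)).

◇□s → □◇s

This is convergence; the standard corresponding axiom is .2: ◇□s → □◇s.
Suppose ◇□s→□◇s is valid. Take Rxy, Rxz and set V(s)={w : Ryw}. Then □s at y so ◇□s at x, so □◇s at x, so ◇s at z, giving w with Rzw and Ryw.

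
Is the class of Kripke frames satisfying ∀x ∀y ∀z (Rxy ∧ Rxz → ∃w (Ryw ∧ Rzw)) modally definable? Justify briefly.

Yes, by ◇□q → □◇q

Yes: it is convergence, defined by the .2 schema ◇□q → □◇q.
Suppose ◇□q→□◇q is valid. Take Rxy, Rxz and set V(q)={w : Ryw}. Then □q at y so ◇□q at x, so □◇q at x, so ◇q at z, giving w with Rzw and Ryw.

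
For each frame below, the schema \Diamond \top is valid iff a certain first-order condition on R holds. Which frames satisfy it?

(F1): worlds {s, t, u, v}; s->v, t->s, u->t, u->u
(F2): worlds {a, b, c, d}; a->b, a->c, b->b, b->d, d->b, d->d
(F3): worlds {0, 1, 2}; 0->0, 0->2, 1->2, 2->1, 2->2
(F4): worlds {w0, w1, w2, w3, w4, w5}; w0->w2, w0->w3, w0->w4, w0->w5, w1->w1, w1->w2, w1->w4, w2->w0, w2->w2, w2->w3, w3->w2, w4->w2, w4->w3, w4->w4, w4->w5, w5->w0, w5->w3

(F3), (F4)

Frame correspondent (Sahlqvist): \forall x \exists y Rxy — i.e. seriality.
(F1): fails — world v has no successor.
(F2): fails — world c has no successor.
(F3): condition met.
(F4): condition met.
Valid on: (F3), (F4).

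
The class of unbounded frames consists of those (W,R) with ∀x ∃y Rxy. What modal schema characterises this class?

A defining formula is □s → ◇s (the D axiom).
Suppose □s→◇s is valid. At any x set V(s)=W. Then □s at x, so ◇s at x, so x has a successor.

□s → ◇s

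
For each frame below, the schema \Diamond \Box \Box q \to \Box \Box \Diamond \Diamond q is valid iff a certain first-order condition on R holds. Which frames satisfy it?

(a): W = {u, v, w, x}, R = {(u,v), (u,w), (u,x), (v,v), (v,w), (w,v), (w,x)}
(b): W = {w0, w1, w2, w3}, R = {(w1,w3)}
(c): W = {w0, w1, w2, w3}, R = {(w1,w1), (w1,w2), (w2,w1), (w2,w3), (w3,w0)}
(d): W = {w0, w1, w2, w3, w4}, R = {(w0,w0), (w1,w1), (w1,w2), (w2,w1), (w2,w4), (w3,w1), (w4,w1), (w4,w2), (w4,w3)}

This is the axiom for a generalized confluence (Geach) condition; its first-order frame correspondent is \forall x \forall y \forall z ((xRy \wedge x R^2 z) \to \exists w (y R^2 w \wedge z R^2 w)).
(a): fails — uRv, uR²x but no t with vR²t and xR²t.
(b): ✓.
(c): fails — w1Rw1, w1R²w3 but no w with w1R²w and w3R²w.
(d): ✓.
Valid on: (b), (d).

(b), (d)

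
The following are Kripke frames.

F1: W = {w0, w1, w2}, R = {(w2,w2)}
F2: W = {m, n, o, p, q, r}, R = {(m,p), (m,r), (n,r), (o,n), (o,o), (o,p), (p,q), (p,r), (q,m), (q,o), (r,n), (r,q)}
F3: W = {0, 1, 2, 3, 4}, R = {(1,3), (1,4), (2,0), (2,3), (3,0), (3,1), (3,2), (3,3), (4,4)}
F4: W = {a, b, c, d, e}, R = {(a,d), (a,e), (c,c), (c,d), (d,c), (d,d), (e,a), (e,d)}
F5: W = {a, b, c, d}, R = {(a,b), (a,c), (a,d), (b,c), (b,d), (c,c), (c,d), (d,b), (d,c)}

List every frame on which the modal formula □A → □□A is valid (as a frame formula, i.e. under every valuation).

The schema corresponds to transitivity: ∀x ∀y ∀z (Rxy ∧ Ryz → Rxz).
F1: holds.
F2: fails — Rnr and Rrn but not Rnn.
F3: fails — R31 and R14 but not R34.
F4: fails — Rea and Rae but not Ree.
F5: fails — Rcd and Rdb but not Rcb.
Valid on: F1.

F1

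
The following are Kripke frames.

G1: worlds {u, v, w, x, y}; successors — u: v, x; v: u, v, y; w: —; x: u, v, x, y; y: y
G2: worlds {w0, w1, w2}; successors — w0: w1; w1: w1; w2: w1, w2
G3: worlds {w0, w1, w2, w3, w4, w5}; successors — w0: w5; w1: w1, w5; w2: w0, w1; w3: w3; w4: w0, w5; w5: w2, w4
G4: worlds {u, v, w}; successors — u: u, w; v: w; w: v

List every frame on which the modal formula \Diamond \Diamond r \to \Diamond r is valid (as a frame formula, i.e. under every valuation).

G2

This is the axiom for transitivity; its first-order frame correspondent is \forall x \forall y \forall z (Rxy \wedge Ryz \to Rxz).
G1: fails — Ruv and Rvu but not Ruu.
G2: condition met.
G3: fails — Rw1w5 and Rw5w2 but not Rw1w2.
G4: fails — Rvw and Rwv but not Rvv.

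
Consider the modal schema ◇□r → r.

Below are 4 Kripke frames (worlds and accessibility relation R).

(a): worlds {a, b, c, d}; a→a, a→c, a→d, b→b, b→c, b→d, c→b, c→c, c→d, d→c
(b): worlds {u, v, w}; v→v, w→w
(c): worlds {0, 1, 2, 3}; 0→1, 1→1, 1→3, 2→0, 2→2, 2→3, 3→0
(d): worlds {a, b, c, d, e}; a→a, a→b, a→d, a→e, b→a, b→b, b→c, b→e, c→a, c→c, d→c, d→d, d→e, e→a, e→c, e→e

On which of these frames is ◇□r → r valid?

(b)

The schema corresponds to symmetry: ∀x ∀y (Rxy → Ryx).
(a): fails — Rac but not Rca.
(b): ✓.
(c): fails — R01 but not R10.
(d): fails — Rbc but not Rcb.
Valid on: (b).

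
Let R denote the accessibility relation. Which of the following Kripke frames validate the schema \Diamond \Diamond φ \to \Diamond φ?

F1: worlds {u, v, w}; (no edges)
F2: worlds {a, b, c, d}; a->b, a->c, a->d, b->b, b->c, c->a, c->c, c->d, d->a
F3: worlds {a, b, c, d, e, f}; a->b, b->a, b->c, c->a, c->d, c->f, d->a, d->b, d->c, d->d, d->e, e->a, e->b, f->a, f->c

The schema corresponds to transitivity: \forall x \forall y \forall z (Rxy \wedge Ryz \to Rxz).
F1: condition met.
F2: fails — Rbc and Rcd but not Rbd.
F3: fails — Rbc and Rcd but not Rbd.

F1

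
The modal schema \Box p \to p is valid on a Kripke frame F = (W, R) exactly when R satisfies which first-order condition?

reflexivity

Suppose □p→p is valid. At any x set V(p)={w : Rxw}. Then □p holds at x, so p holds at x, i.e. Rxx.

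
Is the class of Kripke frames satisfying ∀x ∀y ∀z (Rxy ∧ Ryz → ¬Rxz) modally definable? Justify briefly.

Modal frame validity is preserved under surjective bounded morphisms.
The 3-cycle (worlds s,t,u with s→t→u→s) is intransitive. Mapping every world to a single reflexive point • is a surjective bounded morphism; the reflexive point is not intransitive (R••∧R•• but R••).
Hence intransitivity is not modally definable.

Not modally definable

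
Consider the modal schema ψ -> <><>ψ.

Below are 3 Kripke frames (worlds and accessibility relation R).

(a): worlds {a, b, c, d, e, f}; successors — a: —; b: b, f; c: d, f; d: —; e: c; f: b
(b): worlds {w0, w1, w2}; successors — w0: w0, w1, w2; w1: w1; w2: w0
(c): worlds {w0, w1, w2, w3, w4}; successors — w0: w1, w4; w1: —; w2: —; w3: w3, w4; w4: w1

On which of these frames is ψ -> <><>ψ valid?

This is the axiom for a generalized confluence (Geach) condition; its first-order frame correspondent is forall x exists w (x = w & x R^2 w).
(a): fails — at a but no w with a=w and aR²w.
(b): holds.
(c): fails — at w0 but no w with w0=w and w0R²w.
Valid on: (b).

(b)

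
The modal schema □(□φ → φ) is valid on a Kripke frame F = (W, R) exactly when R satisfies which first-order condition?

Suppose □(□φ→φ) is valid. Take Rxy and set V(φ)={w : Ryw}. Then at y, □φ holds; since □(□φ→φ) at x, □φ→φ at y, so φ at y, i.e. Ryy.

shift-reflexivity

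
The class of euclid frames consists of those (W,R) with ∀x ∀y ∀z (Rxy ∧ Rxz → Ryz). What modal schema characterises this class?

A defining formula is ◇ψ → □◇ψ (the 5 axiom).
Suppose ◇ψ→□◇ψ is valid. Take Rxy, Rxz and set V(ψ)={y}. Then ◇ψ at x, so □◇ψ at x, so ◇ψ at z, so some w with Rzw has ψ; w=y, i.e. Rzy. By symmetry of the argument, Ryz.

◇ψ → □◇ψ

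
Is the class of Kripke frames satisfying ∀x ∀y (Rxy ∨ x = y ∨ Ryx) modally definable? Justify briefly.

Modal frame validity is preserved under disjoint unions.
Take 4 disjoint single-world reflexive frames: each is trivially connected, but their disjoint union has 4 worlds with no edge between distinct components, so it is not connected.
So the class is not modally definable.

No — not modally definable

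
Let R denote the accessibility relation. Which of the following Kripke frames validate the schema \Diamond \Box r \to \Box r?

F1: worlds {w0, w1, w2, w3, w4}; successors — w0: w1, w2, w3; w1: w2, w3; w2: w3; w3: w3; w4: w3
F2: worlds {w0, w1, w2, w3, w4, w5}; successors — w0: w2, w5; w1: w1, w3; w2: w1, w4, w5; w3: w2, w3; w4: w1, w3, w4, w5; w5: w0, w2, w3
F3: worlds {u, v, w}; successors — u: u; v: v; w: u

This is the axiom for the Euclidean property; its first-order frame correspondent is \forall x \forall y \forall z (Rxy \wedge Rxz \to Ryz).
F1: fails — Rw0w1 and Rw0w1 but not Rw1w1.
F2: fails — Rw0w5 and Rw0w5 but not Rw5w5.
F3: satisfies the condition.
Valid on: F3.

F3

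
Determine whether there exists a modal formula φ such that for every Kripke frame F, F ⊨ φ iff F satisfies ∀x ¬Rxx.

No — not modally definable

Modal frame validity is preserved under surjective bounded morphisms.
The 3-cycle (worlds 0,1,2 with 0→1→2→0) is irreflexive, and the map sending every world to a single reflexive point • is a surjective bounded morphism (forth: every edge maps to (•,•); back: every world has a successor). So any modal formula valid on the 3-cycle is also valid on the reflexive point, which is not irreflexive.
So the class is not modally definable.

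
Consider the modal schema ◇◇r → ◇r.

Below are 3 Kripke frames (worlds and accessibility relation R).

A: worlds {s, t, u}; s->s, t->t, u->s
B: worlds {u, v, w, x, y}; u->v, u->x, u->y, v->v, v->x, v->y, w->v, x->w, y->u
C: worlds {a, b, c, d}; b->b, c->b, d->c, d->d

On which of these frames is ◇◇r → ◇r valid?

A

Frame correspondent (Sahlqvist): ∀x ∀y (xR²y → ∃w (y = w ∧ xRw)) — i.e. a generalized confluence (Geach) condition.
A: satisfies the condition.
B: fails — uR²u but no t with u=t and uRt.
C: fails — dR²b but no w with b=w and dRw.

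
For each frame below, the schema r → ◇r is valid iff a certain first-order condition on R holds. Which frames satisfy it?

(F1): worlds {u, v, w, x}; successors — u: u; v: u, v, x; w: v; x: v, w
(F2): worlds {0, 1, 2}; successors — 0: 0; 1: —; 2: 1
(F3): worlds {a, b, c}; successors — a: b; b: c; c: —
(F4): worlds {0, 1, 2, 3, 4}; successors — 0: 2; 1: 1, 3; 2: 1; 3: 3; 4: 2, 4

This is the axiom for reflexivity; its first-order frame correspondent is ∀x Rxx.
(F1): fails — world w does not see itself.
(F2): fails — world 1 does not see itself.
(F3): fails — world a does not see itself.
(F4): fails — world 0 does not see itself.
Valid on no frame.

none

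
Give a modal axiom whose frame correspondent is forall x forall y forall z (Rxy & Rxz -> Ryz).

This is the Euclidean property; the standard corresponding axiom is 5: ◇r → □◇r.
Suppose ◇r→□◇r is valid. Take Rxy, Rxz and set V(r)={y}. Then ◇r at x, so □◇r at x, so ◇r at z, so some w with Rzw has r; w=y, i.e. Rzy. By symmetry of the argument, Ryz.

◇r → □◇r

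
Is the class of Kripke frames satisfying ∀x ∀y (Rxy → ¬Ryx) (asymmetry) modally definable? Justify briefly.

No — not modally definable

Any modally definable frame class is closed under surjective bounded morphisms.
The 4-cycle (worlds s,t,u,v with s→t→u→v→s) is asymmetric. Mapping every world to a single reflexive point • is a surjective bounded morphism, and the reflexive point is not asymmetric (R•• but asymmetry requires ¬R••).
Hence asymmetry is not modally definable.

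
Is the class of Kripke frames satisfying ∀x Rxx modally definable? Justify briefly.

The condition is reflexivity. A defining modal formula is □q → q.
Suppose □q→q is valid. At any x set V(q)={w : Rxw}. Then □q holds at x, so q holds at x, i.e. Rxx.

Yes — defined by □q → q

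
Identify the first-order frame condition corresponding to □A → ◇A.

This schema is the D axiom.
It corresponds to seriality: ∀x ∃y Rxy.

seriality: ∀x ∃y Rxy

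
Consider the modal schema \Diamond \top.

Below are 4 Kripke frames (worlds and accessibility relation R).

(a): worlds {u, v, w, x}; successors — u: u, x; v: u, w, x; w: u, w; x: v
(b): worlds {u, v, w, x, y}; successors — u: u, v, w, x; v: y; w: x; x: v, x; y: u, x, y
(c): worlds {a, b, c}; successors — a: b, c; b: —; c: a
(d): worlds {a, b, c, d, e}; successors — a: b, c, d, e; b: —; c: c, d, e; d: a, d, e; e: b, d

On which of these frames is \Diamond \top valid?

(a), (b)

Frame correspondent (Sahlqvist): \forall x \exists y Rxy — i.e. seriality.
(a): holds.
(b): holds.
(c): fails — world b has no successor.
(d): fails — world b has no successor.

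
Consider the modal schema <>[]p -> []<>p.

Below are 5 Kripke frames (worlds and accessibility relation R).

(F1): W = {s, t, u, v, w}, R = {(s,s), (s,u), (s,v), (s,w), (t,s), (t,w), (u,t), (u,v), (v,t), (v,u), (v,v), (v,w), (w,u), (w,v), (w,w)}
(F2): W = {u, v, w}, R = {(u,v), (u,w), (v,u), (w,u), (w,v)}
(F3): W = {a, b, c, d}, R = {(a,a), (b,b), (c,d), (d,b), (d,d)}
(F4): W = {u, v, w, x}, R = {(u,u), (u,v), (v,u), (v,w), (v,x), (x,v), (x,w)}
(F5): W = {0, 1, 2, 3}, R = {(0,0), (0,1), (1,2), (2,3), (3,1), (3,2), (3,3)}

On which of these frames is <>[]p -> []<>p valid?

(F3)

Frame correspondent (Sahlqvist): forall x forall y forall z (Rxy & Rxz -> exists w (Ryw & Rzw)) — i.e. convergence.
(F1): fails — Rvt and Rvu but t and u have no common successor.
(F2): fails — Rwu and Rwv but u and v have no common successor.
(F3): ✓.
(F4): fails — Rvw and Rvw but w and w have no common successor.
(F5): fails — R00 and R01 but 0 and 1 have no common successor.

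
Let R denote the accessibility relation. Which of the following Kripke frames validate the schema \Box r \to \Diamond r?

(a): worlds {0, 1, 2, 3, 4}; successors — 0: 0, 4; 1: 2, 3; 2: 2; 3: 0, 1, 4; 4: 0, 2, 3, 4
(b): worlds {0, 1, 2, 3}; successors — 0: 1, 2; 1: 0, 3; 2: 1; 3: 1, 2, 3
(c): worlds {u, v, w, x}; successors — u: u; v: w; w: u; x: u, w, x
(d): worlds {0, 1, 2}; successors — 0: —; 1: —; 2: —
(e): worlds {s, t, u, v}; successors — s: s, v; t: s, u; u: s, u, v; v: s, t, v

(a), (b), (c), (e)

Frame correspondent (Sahlqvist): \forall x \exists y Rxy — i.e. seriality.
(a): satisfies the condition.
(b): satisfies the condition.
(c): satisfies the condition.
(d): fails — world 0 has no successor.
(e): satisfies the condition.
Valid on: (a), (b), (c), (e).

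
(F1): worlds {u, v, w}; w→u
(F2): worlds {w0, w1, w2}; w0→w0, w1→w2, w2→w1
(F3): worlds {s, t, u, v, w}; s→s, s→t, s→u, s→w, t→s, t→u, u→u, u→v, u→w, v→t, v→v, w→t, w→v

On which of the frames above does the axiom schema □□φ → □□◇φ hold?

(F1), (F3)

Frame correspondent (Sahlqvist): ∀x ∀z (xR²z → ∃w (xR²w ∧ zRw)) — i.e. a generalized confluence (Geach) condition.
(F1): holds.
(F2): fails — w1R²w1 but no w with w1R²w and w1Rw.
(F3): holds.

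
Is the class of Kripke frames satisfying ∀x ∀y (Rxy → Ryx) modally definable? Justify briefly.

Yes: it is symmetry, defined by the B schema q → □◇q.
Suppose q→□◇q is valid. Take Rxy and set V(q)={x}. Then q at x, so □◇q at x, so ◇q at y, so some z with Ryz has q; z=x, i.e. Ryx.

Yes — defined by q → □◇q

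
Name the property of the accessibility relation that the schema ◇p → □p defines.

Partial functionality

Suppose ◇p→□p is valid. Take Rxy, Rxz and set V(p)={y}. Then ◇p at x, so □p at x, so p at z, i.e. z=y.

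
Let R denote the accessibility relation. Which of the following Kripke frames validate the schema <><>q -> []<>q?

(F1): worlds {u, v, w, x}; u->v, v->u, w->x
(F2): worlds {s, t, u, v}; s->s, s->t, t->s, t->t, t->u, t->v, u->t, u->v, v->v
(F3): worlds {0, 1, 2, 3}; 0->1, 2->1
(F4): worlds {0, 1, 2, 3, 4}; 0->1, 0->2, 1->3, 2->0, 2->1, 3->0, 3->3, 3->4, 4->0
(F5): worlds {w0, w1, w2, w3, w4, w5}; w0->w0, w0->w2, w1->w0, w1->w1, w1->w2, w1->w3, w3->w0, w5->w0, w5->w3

(F1), (F3)

Frame correspondent (Sahlqvist): forall x forall y forall z ((x R^2 y & xRz) -> exists w (y = w & zRw)) — i.e. a generalized confluence (Geach) condition.
(F1): satisfies the condition.
(F2): fails — sR²u, sRs but no w with u=w and sRw.
(F3): satisfies the condition.
(F4): fails — 0R²0, 0R1 but no w with 0=w and 1Rw.
(F5): fails — w0R²w0, w0Rw2 but no w with w0=w and w2Rw.
Valid on: (F1), (F3).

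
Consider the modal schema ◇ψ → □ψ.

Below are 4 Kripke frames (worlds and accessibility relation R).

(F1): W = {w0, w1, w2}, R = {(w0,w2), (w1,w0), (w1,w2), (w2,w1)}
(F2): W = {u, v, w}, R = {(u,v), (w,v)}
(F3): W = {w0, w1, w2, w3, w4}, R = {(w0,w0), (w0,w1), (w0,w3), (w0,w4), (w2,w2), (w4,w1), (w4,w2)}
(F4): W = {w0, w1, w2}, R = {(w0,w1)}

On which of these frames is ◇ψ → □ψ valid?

(F2), (F4)

The schema corresponds to partial functionality: ∀x ∀y ∀z (Rxy ∧ Rxz → y = z).
(F1): fails — w1 sees both w0 and w2.
(F2): holds.
(F3): fails — w0 sees both w0 and w1.
(F4): holds.
Valid on: (F2), (F4).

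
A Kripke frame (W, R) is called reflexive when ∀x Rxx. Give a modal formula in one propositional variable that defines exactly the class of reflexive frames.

This is reflexivity; the standard corresponding axiom is T: □q → q.
Suppose □q→q is valid. At any x set V(q)={w : Rxw}. Then □q holds at x, so q holds at x, i.e. Rxx.

□q → q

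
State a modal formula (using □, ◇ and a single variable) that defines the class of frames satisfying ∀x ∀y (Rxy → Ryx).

A defining formula is ψ → □◇ψ (the B axiom).
Suppose ψ→□◇ψ is valid. Take Rxy and set V(ψ)={x}. Then ψ at x, so □◇ψ at x, so ◇ψ at y, so some z with Ryz has ψ; z=x, i.e. Ryx.

ψ → □◇ψ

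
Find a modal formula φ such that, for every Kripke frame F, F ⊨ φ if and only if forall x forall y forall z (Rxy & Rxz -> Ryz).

The condition is the Euclidean property. The 5 schema ◇s → □◇s defines it.
Suppose ◇s→□◇s is valid. Take Rxy, Rxz and set V(s)={y}. Then ◇s at x, so □◇s at x, so ◇s at z, so some w with Rzw has s; w=y, i.e. Rzy. By symmetry of the argument, Ryz.

◇s → □◇s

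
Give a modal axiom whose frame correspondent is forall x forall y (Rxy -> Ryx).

p → □◇p

A defining formula is p → □◇p (the B axiom).
Suppose p→□◇p is valid. Take Rxy and set V(p)={x}. Then p at x, so □◇p at x, so ◇p at y, so some z with Ryz has p; z=x, i.e. Ryx.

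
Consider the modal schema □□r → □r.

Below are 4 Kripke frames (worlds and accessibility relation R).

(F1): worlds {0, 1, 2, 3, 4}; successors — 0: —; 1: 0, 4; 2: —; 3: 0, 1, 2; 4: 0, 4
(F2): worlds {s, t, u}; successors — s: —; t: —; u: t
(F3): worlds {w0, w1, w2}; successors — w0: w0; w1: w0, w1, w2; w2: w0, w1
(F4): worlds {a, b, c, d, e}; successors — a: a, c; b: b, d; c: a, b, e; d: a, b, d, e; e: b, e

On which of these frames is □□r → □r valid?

(F3), (F4)

Frame correspondent (Sahlqvist): ∀x ∀y (Rxy → ∃z (Rxz ∧ Rzy)) — i.e. density.
(F1): fails — R32 but no z with R3z and Rz2.
(F2): fails — Rut but no z with Ruz and Rzt.
(F3): holds.
(F4): holds.
Valid on: (F3), (F4).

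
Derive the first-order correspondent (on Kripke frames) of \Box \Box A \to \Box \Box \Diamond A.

\forall x \forall z (x R^2 z \to \exists w (x R^2 w \wedge zRw))

This is a Sahlqvist (Geach-type) schema ◇^0□^2A → □^2◇^1A.
First-order correspondent: \forall x \forall z (x R^2 z \to \exists w (x R^2 w \wedge zRw)).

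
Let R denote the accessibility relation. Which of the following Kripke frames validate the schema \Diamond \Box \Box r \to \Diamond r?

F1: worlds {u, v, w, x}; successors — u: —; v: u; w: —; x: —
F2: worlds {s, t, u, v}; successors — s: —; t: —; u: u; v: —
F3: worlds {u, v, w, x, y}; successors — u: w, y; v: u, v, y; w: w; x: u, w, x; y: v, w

F2, F3

This is the axiom for a generalized confluence (Geach) condition; its first-order frame correspondent is \forall x \forall y (xRy \to \exists w (y R^2 w \wedge xRw)).
F1: fails — vRu but no t with uR²t and vRt.
F2: ✓.
F3: ✓.
Valid on: F2, F3.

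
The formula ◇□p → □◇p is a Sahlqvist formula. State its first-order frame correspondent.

Suppose ◇□p→□◇p is valid. Take Rxy, Rxz and set V(p)={w : Ryw}. Then □p at y so ◇□p at x, so □◇p at x, so ◇p at z, giving w with Rzw and Ryw.
Conversely, on a frame with convergence the schema holds at every world under every valuation.
Frame condition: ∀x ∀y ∀z (Rxy ∧ Rxz → ∃w (Ryw ∧ Rzw)).

convergence: ∀x ∀y ∀z (Rxy ∧ Rxz → ∃w (Ryw ∧ Rzw))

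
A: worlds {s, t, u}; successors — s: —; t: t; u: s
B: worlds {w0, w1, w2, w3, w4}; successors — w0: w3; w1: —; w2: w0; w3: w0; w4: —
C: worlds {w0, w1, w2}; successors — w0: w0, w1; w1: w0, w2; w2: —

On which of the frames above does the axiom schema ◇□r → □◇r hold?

This is the axiom for convergence; its first-order frame correspondent is ∀x ∀y ∀z (Rxy ∧ Rxz → ∃w (Ryw ∧ Rzw)).
A: fails — Rus and Rus but s and s have no common successor.
B: ✓.
C: fails — Rw1w2 and Rw1w2 but w2 and w2 have no common successor.

B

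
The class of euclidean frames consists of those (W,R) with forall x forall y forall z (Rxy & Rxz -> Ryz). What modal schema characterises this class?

A defining formula is ◇ψ → □◇ψ (the 5 axiom).

◇ψ → □◇ψ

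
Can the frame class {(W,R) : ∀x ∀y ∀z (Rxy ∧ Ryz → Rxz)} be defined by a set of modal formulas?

Yes: it is transitivity, defined by the 4 schema □q → □□q.
Suppose □q→□□q is valid. Take Rxy, Ryz and set V(q)={w : Rxw}. Then □q at x, so □□q at x, so □q at y, so q at z, i.e. Rxz.

Definable; □q → □□q defines it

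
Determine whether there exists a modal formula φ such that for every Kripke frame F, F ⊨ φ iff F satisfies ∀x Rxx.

Yes, by □r → r

Yes: it is reflexivity, defined by the T schema □r → r.
Suppose □r→r is valid. At any x set V(r)={w : Rxw}. Then □r holds at x, so r holds at x, i.e. Rxx.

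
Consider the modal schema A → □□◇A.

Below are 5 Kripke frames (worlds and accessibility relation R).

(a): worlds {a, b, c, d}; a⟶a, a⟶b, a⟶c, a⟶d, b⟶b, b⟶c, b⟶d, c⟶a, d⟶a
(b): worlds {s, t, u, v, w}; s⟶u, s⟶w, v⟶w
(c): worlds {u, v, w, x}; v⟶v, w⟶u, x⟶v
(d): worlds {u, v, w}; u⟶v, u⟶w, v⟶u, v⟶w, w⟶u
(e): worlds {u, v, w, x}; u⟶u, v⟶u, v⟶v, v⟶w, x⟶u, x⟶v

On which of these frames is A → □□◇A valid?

This is the axiom for a generalized confluence (Geach) condition; its first-order frame correspondent is ∀x ∀z (xR²z → ∃w (x = w ∧ zRw)).
(a): fails — aR²b but no w with a=w and bRw.
(b): holds.
(c): fails — xR²v but no t with x=t and vRt.
(d): fails — uR²u but no t with u=t and uRt.
(e): fails — vR²u but no t with v=t and uRt.

(b)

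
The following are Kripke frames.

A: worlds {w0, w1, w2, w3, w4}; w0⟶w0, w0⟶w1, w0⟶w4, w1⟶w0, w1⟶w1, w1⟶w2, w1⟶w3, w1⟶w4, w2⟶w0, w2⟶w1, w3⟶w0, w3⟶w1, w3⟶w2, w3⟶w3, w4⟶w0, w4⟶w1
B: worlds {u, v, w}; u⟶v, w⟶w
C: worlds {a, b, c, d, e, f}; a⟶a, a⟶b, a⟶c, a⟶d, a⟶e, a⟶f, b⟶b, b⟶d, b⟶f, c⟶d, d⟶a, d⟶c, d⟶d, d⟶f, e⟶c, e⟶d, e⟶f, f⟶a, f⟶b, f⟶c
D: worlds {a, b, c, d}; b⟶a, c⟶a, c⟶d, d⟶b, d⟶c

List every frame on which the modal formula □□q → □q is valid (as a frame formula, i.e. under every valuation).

Frame correspondent (Sahlqvist): ∀x ∀y (Rxy → ∃z (Rxz ∧ Rzy)) — i.e. density.
A: ✓.
B: fails — Ruv but no z with Ruz and Rzv.
C: ✓.
D: fails — Rcd but no z with Rcz and Rzd.
Valid on: A, C.

A, C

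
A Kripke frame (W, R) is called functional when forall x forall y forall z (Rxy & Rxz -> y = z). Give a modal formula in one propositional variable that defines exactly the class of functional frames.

◇r → □r

The condition is partial functionality. The CD schema ◇r → □r defines it.
Suppose ◇r→□r is valid. Take Rxy, Rxz and set V(r)={y}. Then ◇r at x, so □r at x, so r at z, i.e. z=y.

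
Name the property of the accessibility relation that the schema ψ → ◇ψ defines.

Reflexivity

Replacing ψ by ¬ψ and contraposing gives the equivalent schema □ψ → ψ.
Suppose □ψ→ψ is valid. At any x set V(ψ)={w : Rxw}. Then □ψ holds at x, so ψ holds at x, i.e. Rxx.
The converse is a direct semantic check.
Frame condition: ∀x Rxx.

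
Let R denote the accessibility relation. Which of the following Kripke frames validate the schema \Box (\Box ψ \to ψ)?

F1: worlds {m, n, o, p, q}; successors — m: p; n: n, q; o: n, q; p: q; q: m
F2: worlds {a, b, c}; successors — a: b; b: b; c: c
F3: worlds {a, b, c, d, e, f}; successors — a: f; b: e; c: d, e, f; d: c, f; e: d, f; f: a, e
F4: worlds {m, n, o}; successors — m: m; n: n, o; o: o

F2, F4

Frame correspondent (Sahlqvist): \forall x \forall y (Rxy \to Ryy) — i.e. shift-reflexivity.
F1: fails — Rnq but not Rqq.
F2: satisfies the condition.
F3: fails — Rcd but not Rdd.
F4: satisfies the condition.
Valid on: F2, F4.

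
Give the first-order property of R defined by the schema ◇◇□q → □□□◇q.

∀x ∀y ∀z ((xR²y ∧ xR³z) → ∃w (yRw ∧ zRw))

This is a Sahlqvist (Geach-type) schema ◇^2□^1q → □^3◇^1q.
Minimal-valuation argument: fix x; take any y with xR^2y and any z with xR^3z. Set V(q) to the set of worlds R-reachable from y in exactly 1 step. Then □^1q holds at y, so the antecedent holds at x; validity forces ◇^1q at z, giving a w with zR^1w and yR^1w.
First-order correspondent: ∀x ∀y ∀z ((xR²y ∧ xR³z) → ∃w (yRw ∧ zRw)).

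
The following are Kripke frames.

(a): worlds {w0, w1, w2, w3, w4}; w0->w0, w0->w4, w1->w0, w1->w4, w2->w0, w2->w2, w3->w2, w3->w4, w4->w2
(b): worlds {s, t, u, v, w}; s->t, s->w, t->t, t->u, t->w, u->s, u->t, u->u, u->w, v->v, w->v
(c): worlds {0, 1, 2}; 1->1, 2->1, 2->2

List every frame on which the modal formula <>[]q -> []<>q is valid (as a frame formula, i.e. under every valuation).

(c)

The schema corresponds to convergence: forall x forall y forall z (Rxy & Rxz -> exists w (Ryw & Rzw)).
(a): fails — Rw0w4 and Rw0w0 but w4 and w0 have no common successor.
(b): fails — Rsw and Rst but w and t have no common successor.
(c): holds.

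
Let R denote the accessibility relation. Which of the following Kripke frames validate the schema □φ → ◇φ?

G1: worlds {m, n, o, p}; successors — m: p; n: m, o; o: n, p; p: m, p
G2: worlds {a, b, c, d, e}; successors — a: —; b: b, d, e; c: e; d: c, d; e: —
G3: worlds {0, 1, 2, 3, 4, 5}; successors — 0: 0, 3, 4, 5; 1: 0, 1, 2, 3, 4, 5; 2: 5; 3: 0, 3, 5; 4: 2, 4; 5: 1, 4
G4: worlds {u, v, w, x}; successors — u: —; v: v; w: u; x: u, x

G1, G3

The schema corresponds to seriality: ∀x ∃y Rxy.
G1: satisfies the condition.
G2: fails — world a has no successor.
G3: satisfies the condition.
G4: fails — world u has no successor.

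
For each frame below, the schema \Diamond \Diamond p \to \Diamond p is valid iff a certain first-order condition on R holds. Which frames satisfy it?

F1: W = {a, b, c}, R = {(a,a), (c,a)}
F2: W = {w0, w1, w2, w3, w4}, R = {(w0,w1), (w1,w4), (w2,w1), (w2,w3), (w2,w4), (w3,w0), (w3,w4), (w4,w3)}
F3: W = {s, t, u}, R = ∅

F1, F3

The schema corresponds to transitivity: \forall x \forall y \forall z (Rxy \wedge Ryz \to Rxz).
F1: condition met.
F2: fails — Rw3w0 and Rw0w1 but not Rw3w1.
F3: condition met.
Valid on: F1, F3.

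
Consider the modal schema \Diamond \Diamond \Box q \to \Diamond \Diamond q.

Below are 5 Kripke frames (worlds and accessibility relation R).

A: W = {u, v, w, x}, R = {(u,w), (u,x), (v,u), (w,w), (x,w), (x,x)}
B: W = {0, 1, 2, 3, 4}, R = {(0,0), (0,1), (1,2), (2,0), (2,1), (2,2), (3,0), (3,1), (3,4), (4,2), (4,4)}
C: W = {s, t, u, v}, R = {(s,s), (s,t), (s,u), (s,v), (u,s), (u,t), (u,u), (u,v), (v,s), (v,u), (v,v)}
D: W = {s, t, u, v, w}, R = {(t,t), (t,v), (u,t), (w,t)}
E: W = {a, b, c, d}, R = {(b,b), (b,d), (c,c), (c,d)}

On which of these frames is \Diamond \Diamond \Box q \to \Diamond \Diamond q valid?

Frame correspondent (Sahlqvist): \forall x \forall y (x R^2 y \to \exists w (yRw \wedge x R^2 w)) — i.e. a generalized confluence (Geach) condition.
A: satisfies the condition.
B: satisfies the condition.
C: fails — sR²t but no w with tRw and sR²w.
D: fails — tR²v but no w* with vRw* and tR²w*.
E: fails — bR²d but no w with dRw and bR²w.

A, B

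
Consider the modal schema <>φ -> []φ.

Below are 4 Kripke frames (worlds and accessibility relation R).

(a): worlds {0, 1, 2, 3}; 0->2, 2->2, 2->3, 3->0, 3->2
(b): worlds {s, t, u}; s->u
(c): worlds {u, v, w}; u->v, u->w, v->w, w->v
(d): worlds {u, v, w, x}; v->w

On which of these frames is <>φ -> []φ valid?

The schema corresponds to partial functionality: forall x forall y forall z (Rxy & Rxz -> y = z).
(a): fails — 2 sees both 2 and 3.
(b): condition met.
(c): fails — u sees both v and w.
(d): condition met.

(b), (d)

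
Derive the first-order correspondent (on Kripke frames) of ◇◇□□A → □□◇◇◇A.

∀x ∀y ∀z ((xR²y ∧ xR²z) → ∃w (yR²w ∧ zR³w))

This is a Sahlqvist (Geach-type) schema ◇^2□^2A → □^2◇^3A.
Minimal-valuation argument: fix x; take any y with xR^2y and any z with xR^2z. Set V(A) to the set of worlds R-reachable from y in exactly 2 steps. Then □^2A holds at y, so the antecedent holds at x; validity forces ◇^3A at z, giving a w with zR^3w and yR^2w.
First-order correspondent: ∀x ∀y ∀z ((xR²y ∧ xR²z) → ∃w (yR²w ∧ zR³w)).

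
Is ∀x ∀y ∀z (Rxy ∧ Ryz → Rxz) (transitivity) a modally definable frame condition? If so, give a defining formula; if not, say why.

Yes: it is transitivity, defined by the 4 schema □p → □□p.

Yes — defined by □p → □□p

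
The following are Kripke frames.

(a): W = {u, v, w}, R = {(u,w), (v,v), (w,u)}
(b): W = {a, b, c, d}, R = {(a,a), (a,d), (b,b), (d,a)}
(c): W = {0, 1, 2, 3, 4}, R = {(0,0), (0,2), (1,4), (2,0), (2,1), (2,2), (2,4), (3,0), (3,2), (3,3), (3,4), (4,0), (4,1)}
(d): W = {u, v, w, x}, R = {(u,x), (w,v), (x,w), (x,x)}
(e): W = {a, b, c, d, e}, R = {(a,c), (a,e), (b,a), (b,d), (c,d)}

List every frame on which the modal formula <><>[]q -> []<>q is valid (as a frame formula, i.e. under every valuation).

Frame correspondent (Sahlqvist): forall x forall y forall z ((x R^2 y & xRz) -> exists w (yRw & zRw)) — i.e. a generalized confluence (Geach) condition.
(a): fails — uR²u, uRw but no t with uRt and wRt.
(b): ✓.
(c): fails — 0R²1, 0R0 but no w with 1Rw and 0Rw.
(d): fails — uR²w, uRx but no t with wRt and xRt.
(e): fails — aR²d, aRc but no w with dRw and cRw.

(b)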